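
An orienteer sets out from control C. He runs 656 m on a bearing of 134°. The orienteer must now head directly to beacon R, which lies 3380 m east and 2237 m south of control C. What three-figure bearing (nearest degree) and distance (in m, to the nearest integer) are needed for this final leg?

121°, 3410 m

Leg 1 (134°, 656 m): east 656 sin 134° = 471.89, north 656 cos 134° = -455.70
Current position: (471.89, -455.70). Target: (3380, -2237). Remaining: Δeast = 2908.11, Δnorth = -1781.30.
Bearing = atan2(2908.11, -1781.30) mod 360° = 121.49°; distance = √((2908.11)² + (-1781.30)²) = 3410.303 m.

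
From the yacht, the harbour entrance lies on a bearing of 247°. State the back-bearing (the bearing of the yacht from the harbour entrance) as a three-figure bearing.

067°

Back-bearing = 247° − 180° = 067°.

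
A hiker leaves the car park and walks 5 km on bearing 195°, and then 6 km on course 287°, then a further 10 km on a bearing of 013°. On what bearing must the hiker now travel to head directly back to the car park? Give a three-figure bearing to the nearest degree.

Leg 1 (195°, 5 km): east 5 sin 195° = -1.29, north 5 cos 195° = -4.83
Leg 2 (287°, 6 km): east 6 sin 287° = -5.74, north 6 cos 287° = 1.75
Leg 3 (013°, 10 km): east 10 sin 13° = 2.25, north 10 cos 13° = 9.74
Net displacement: -4.78 east, 6.67 north. Direction back to start is (4.78, -6.67): bearing = atan2(4.78, -6.67) mod 360° = 144.35° ≈ 144°.

144°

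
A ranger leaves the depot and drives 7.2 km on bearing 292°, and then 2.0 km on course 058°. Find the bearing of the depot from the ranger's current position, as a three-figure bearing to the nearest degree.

Leg 1 (292°, 7.2 km): east 7.2 sin 292° = -6.68, north 7.2 cos 292° = 2.70
Leg 2 (058°, 2.0 km): east 2.0 sin 58° = 1.70, north 2.0 cos 58° = 1.06
Net displacement: -4.98 east, 3.76 north. Direction back to start is (4.98, -3.76): bearing = atan2(4.98, -3.76) mod 360° = 127.03° ≈ 127°.

127°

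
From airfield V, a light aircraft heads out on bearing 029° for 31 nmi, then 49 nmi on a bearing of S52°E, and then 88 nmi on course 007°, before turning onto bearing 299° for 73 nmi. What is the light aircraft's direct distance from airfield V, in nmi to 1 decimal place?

119.7 nmi

Leg 1 (029°, 31 nmi): east 31 sin 29° = 15.03, north 31 cos 29° = 27.11
Leg 2 (S52°E, 49 nmi): east 49 sin 128° = 38.61, north 49 cos 128° = -30.17
Leg 3 (007°, 88 nmi): east 88 sin 7° = 10.72, north 88 cos 7° = 87.34
Leg 4 (299°, 73 nmi): east 73 sin 299° = -63.85, north 73 cos 299° = 35.39
Net: 0.52 east, 119.68 north. Distance = √((0.52)² + (119.68)²) = 119.682 nmi.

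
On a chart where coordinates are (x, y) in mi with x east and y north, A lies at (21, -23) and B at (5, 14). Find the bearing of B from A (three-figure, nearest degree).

337°

Δeast = 5 − 21 = -16.00; Δnorth = 14 − -23 = 37.00.
Bearing = atan2(Δeast, Δnorth) mod 360° = 336.61° ≈ 337°.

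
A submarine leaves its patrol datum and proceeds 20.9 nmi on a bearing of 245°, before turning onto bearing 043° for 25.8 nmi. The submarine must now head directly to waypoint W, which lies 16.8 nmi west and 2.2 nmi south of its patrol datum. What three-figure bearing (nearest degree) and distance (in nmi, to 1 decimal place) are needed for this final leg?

232°, 19.7 nmi

Leg 1 (245°, 20.9 nmi): east 20.9 sin 245° = -18.94, north 20.9 cos 245° = -8.83
Leg 2 (043°, 25.8 nmi): east 25.8 sin 43° = 17.60, north 25.8 cos 43° = 18.87
Current position: (-1.35, 10.04). Target: (-16.8, -2.2). Remaining: Δeast = -15.45, Δnorth = -12.24.
Bearing = atan2(-15.45, -12.24) mod 360° = 231.63°; distance = √((-15.45)² + (-12.24)²) = 19.711 nmi.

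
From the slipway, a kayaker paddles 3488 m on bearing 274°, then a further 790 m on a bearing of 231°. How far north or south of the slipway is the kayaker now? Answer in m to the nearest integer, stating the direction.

Leg 1 (274°, 3488 m): east 3488 sin 274° = -3479.50, north 3488 cos 274° = 243.31
Leg 2 (231°, 790 m): east 790 sin 231° = -613.95, north 790 cos 231° = -497.16
Net north component: -253.85 m.

254 m south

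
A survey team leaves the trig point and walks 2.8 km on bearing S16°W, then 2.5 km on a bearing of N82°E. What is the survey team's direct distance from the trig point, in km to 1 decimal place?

Leg 1 (S16°W, 2.8 km): east 2.8 sin 196° = -0.77, north 2.8 cos 196° = -2.69
Leg 2 (N82°E, 2.5 km): east 2.5 sin 82° = 2.48, north 2.5 cos 82° = 0.35
Net: 1.70 east, -2.34 north. Distance = √((1.70)² + (-2.34)²) = 2.898 km.

2.9 km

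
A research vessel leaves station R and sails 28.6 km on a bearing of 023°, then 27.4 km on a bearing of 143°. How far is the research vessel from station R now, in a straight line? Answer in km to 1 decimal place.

Leg 1 (023°, 28.6 km): east 28.6 sin 23° = 11.17, north 28.6 cos 23° = 26.33
Leg 2 (143°, 27.4 km): east 27.4 sin 143° = 16.49, north 27.4 cos 143° = -21.88
Net: 27.66 east, 4.44 north. Distance = √((27.66)² + (4.44)²) = 28.019 km.

28.0 km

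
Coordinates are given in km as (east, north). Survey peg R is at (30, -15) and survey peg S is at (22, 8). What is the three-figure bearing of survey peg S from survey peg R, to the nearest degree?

341°

Δeast = 22 − 30 = -8.00; Δnorth = 8 − -15 = 23.00.
Bearing = atan2(Δeast, Δnorth) mod 360° = 340.82° ≈ 341°.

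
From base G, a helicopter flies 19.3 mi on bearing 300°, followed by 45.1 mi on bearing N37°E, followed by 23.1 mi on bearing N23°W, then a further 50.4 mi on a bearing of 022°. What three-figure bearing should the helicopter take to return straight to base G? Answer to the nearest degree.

190°

Leg 1 (300°, 19.3 mi): east 19.3 sin 300° = -16.71, north 19.3 cos 300° = 9.65
Leg 2 (N37°E, 45.1 mi): east 45.1 sin 37° = 27.14, north 45.1 cos 37° = 36.02
Leg 3 (N23°W, 23.1 mi): east 23.1 sin 337° = -9.03, north 23.1 cos 337° = 21.26
Leg 4 (022°, 50.4 mi): east 50.4 sin 22° = 18.88, north 50.4 cos 22° = 46.73
Net displacement: 20.28 east, 113.66 north. Direction back to start is (-20.28, -113.66): bearing = atan2(-20.28, -113.66) mod 360° = 190.12° ≈ 190°.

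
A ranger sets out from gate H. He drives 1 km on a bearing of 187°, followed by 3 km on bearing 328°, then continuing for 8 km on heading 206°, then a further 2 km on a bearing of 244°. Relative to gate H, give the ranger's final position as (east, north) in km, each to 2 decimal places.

Leg 1 (187°, 1 km): east 1 sin 187° = -0.12, north 1 cos 187° = -0.99
Leg 2 (328°, 3 km): east 3 sin 328° = -1.59, north 3 cos 328° = 2.54
Leg 3 (206°, 8 km): east 8 sin 206° = -3.51, north 8 cos 206° = -7.19
Leg 4 (244°, 2 km): east 2 sin 244° = -1.80, north 2 cos 244° = -0.88
Summing: -7.02 km east, -6.52 km north → (-7.02, -6.52).

(-7.02, -6.52)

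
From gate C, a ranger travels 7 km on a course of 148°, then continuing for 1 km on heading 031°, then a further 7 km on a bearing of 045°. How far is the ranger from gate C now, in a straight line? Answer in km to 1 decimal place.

Leg 1 (148°, 7 km): east 7 sin 148° = 3.71, north 7 cos 148° = -5.94
Leg 2 (031°, 1 km): east 1 sin 31° = 0.52, north 1 cos 31° = 0.86
Leg 3 (045°, 7 km): east 7 sin 45° = 4.95, north 7 cos 45° = 4.95
Net: 9.17 east, -0.13 north. Distance = √((9.17)² + (-0.13)²) = 9.175 km.

9.2 km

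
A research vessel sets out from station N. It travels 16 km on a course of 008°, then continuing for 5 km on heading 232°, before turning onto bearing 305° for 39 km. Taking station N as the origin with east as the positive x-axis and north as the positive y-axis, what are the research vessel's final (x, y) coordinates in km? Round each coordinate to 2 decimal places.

(-33.66, 35.14)

Leg 1 (008°, 16 km): east 16 sin 8° = 2.23, north 16 cos 8° = 15.84
Leg 2 (232°, 5 km): east 5 sin 232° = -3.94, north 5 cos 232° = -3.08
Leg 3 (305°, 39 km): east 39 sin 305° = -31.95, north 39 cos 305° = 22.37
Summing: -33.66 km east, 35.14 km north → (-33.66, 35.14).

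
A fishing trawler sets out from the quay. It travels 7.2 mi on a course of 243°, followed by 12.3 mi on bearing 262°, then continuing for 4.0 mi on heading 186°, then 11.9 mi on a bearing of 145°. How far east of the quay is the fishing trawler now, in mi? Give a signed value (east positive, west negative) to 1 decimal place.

-12.2 mi

Leg 1 (243°, 7.2 mi): east 7.2 sin 243° = -6.42, north 7.2 cos 243° = -3.27
Leg 2 (262°, 12.3 mi): east 12.3 sin 262° = -12.18, north 12.3 cos 262° = -1.71
Leg 3 (186°, 4.0 mi): east 4.0 sin 186° = -0.42, north 4.0 cos 186° = -3.98
Leg 4 (145°, 11.9 mi): east 11.9 sin 145° = 6.83, north 11.9 cos 145° = -9.75
Net east component: -12.19 mi.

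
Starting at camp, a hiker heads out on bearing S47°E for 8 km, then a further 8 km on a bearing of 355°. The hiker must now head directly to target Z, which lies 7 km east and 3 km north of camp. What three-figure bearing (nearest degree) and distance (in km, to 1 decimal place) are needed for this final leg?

075°, 1.9 km

Leg 1 (S47°E, 8 km): east 8 sin 133° = 5.85, north 8 cos 133° = -5.46
Leg 2 (355°, 8 km): east 8 sin 355° = -0.70, north 8 cos 355° = 7.97
Current position: (5.15, 2.51). Target: (7, 3). Remaining: Δeast = 1.85, Δnorth = 0.49.
Bearing = atan2(1.85, 0.49) mod 360° = 75.24°; distance = √((1.85)² + (0.49)²) = 1.909 km.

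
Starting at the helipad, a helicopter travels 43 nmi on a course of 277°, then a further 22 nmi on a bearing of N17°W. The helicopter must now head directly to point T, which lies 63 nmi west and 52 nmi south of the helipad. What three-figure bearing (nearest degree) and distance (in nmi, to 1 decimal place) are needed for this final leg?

190°, 79.5 nmi

Leg 1 (277°, 43 nmi): east 43 sin 277° = -42.68, north 43 cos 277° = 5.24
Leg 2 (N17°W, 22 nmi): east 22 sin 343° = -6.43, north 22 cos 343° = 21.04
Current position: (-49.11, 26.28). Target: (-63, -52). Remaining: Δeast = -13.89, Δnorth = -78.28.
Bearing = atan2(-13.89, -78.28) mod 360° = 190.06°; distance = √((-13.89)² + (-78.28)²) = 79.502 nmi.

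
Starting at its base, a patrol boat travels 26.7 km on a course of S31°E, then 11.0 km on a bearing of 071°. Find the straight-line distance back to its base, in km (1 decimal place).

30.9 km

Leg 1 (S31°E, 26.7 km): east 26.7 sin 149° = 13.75, north 26.7 cos 149° = -22.89
Leg 2 (071°, 11.0 km): east 11.0 sin 71° = 10.40, north 11.0 cos 71° = 3.58
Net: 24.15 east, -19.31 north. Distance = √((24.15)² + (-19.31)²) = 30.920 km.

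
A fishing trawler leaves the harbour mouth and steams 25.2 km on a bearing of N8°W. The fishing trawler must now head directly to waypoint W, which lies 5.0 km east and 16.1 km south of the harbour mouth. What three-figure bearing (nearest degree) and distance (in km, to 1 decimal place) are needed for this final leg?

Leg 1 (N8°W, 25.2 km): east 25.2 sin 352° = -3.51, north 25.2 cos 352° = 24.95
Current position: (-3.51, 24.95). Target: (5.0, -16.1). Remaining: Δeast = 8.51, Δnorth = -41.05.
Bearing = atan2(8.51, -41.05) mod 360° = 168.29°; distance = √((8.51)² + (-41.05)²) = 41.927 km.

168°, 41.9 km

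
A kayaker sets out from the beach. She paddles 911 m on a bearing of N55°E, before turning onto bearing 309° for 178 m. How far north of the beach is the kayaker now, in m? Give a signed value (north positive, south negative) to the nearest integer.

635 m

Leg 1 (N55°E, 911 m): east 911 sin 55° = 746.25, north 911 cos 55° = 522.53
Leg 2 (309°, 178 m): east 178 sin 309° = -138.33, north 178 cos 309° = 112.02
Net north component: 634.55 m.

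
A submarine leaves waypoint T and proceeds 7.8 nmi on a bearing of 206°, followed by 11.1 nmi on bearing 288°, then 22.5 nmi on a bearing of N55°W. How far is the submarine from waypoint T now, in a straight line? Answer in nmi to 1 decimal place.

33.7 nmi

Leg 1 (206°, 7.8 nmi): east 7.8 sin 206° = -3.42, north 7.8 cos 206° = -7.01
Leg 2 (288°, 11.1 nmi): east 11.1 sin 288° = -10.56, north 11.1 cos 288° = 3.43
Leg 3 (N55°W, 22.5 nmi): east 22.5 sin 305° = -18.43, north 22.5 cos 305° = 12.91
Net: -32.41 east, 9.32 north. Distance = √((-32.41)² + (9.32)²) = 33.722 nmi.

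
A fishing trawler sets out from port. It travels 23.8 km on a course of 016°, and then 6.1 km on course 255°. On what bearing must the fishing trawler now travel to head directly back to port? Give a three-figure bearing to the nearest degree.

182°

Leg 1 (016°, 23.8 km): east 23.8 sin 16° = 6.56, north 23.8 cos 16° = 22.88
Leg 2 (255°, 6.1 km): east 6.1 sin 255° = -5.89, north 6.1 cos 255° = -1.58
Net displacement: 0.67 east, 21.30 north. Direction back to start is (-0.67, -21.30): bearing = atan2(-0.67, -21.30) mod 360° = 181.80° ≈ 182°.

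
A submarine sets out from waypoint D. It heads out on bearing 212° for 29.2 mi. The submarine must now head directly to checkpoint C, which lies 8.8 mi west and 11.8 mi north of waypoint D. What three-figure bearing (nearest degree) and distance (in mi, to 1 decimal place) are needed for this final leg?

010°, 37.2 mi

Leg 1 (212°, 29.2 mi): east 29.2 sin 212° = -15.47, north 29.2 cos 212° = -24.76
Current position: (-15.47, -24.76). Target: (-8.8, 11.8). Remaining: Δeast = 6.67, Δnorth = 36.56.
Bearing = atan2(6.67, 36.56) mod 360° = 10.34°; distance = √((6.67)² + (36.56)²) = 37.167 mi.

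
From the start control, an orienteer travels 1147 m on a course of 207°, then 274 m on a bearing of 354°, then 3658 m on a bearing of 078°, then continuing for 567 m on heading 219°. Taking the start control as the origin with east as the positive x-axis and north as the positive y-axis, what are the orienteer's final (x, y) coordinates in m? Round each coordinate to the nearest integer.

Leg 1 (207°, 1147 m): east 1147 sin 207° = -520.73, north 1147 cos 207° = -1021.98
Leg 2 (354°, 274 m): east 274 sin 354° = -28.64, north 274 cos 354° = 272.50
Leg 3 (078°, 3658 m): east 3658 sin 78° = 3578.06, north 3658 cos 78° = 760.54
Leg 4 (219°, 567 m): east 567 sin 219° = -356.82, north 567 cos 219° = -440.64
Summing: 2671.87 m east, -429.59 m north → (2672, -430).

(2672, -430)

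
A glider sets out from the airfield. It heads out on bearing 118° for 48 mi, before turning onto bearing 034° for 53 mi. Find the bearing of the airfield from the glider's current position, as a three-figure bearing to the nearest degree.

253°

Leg 1 (118°, 48 mi): east 48 sin 118° = 42.38, north 48 cos 118° = -22.53
Leg 2 (034°, 53 mi): east 53 sin 34° = 29.64, north 53 cos 34° = 43.94
Net displacement: 72.02 east, 21.40 north. Direction back to start is (-72.02, -21.40): bearing = atan2(-72.02, -21.40) mod 360° = 253.45° ≈ 253°.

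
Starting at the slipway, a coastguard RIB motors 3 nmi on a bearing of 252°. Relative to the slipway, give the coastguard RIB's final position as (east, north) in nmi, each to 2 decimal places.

Leg 1 (252°, 3 nmi): east 3 sin 252° = -2.85, north 3 cos 252° = -0.93
Summing: -2.85 nmi east, -0.93 nmi north → (-2.85, -0.93).

(-2.85, -0.93)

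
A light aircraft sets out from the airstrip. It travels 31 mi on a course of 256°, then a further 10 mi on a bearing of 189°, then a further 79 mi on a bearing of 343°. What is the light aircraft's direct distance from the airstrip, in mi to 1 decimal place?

Leg 1 (256°, 31 mi): east 31 sin 256° = -30.08, north 31 cos 256° = -7.50
Leg 2 (189°, 10 mi): east 10 sin 189° = -1.56, north 10 cos 189° = -9.88
Leg 3 (343°, 79 mi): east 79 sin 343° = -23.10, north 79 cos 343° = 75.55
Net: -54.74 east, 58.17 north. Distance = √((-54.74)² + (58.17)²) = 79.878 mi.

79.9 mi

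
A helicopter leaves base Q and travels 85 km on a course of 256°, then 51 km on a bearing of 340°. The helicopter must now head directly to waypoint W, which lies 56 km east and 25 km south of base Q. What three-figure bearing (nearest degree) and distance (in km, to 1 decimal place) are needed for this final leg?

Leg 1 (256°, 85 km): east 85 sin 256° = -82.48, north 85 cos 256° = -20.56
Leg 2 (340°, 51 km): east 51 sin 340° = -17.44, north 51 cos 340° = 47.92
Current position: (-99.92, 27.36). Target: (56, -25). Remaining: Δeast = 155.92, Δnorth = -52.36.
Bearing = atan2(155.92, -52.36) mod 360° = 108.56°; distance = √((155.92)² + (-52.36)²) = 164.475 km.

109°, 164.5 km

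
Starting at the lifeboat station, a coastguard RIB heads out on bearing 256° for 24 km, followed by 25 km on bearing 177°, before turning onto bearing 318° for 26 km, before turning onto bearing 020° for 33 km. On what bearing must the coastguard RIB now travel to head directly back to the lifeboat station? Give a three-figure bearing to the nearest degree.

Leg 1 (256°, 24 km): east 24 sin 256° = -23.29, north 24 cos 256° = -5.81
Leg 2 (177°, 25 km): east 25 sin 177° = 1.31, north 25 cos 177° = -24.97
Leg 3 (318°, 26 km): east 26 sin 318° = -17.40, north 26 cos 318° = 19.32
Leg 4 (020°, 33 km): east 33 sin 20° = 11.29, north 33 cos 20° = 31.01
Net displacement: -28.09 east, 19.56 north. Direction back to start is (28.09, -19.56): bearing = atan2(28.09, -19.56) mod 360° = 124.85° ≈ 125°.

125°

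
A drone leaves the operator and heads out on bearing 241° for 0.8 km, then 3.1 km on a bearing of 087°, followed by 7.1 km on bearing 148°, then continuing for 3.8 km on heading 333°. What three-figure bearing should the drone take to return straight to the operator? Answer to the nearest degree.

Leg 1 (241°, 0.8 km): east 0.8 sin 241° = -0.70, north 0.8 cos 241° = -0.39
Leg 2 (087°, 3.1 km): east 3.1 sin 87° = 3.10, north 3.1 cos 87° = 0.16
Leg 3 (148°, 7.1 km): east 7.1 sin 148° = 3.76, north 7.1 cos 148° = -6.02
Leg 4 (333°, 3.8 km): east 3.8 sin 333° = -1.73, north 3.8 cos 333° = 3.39
Net displacement: 4.43 east, -2.86 north. Direction back to start is (-4.43, 2.86): bearing = atan2(-4.43, 2.86) mod 360° = 302.84° ≈ 303°.

303°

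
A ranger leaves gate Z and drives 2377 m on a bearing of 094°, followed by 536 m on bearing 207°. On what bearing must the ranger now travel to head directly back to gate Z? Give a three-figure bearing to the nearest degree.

Leg 1 (094°, 2377 m): east 2377 sin 94° = 2371.21, north 2377 cos 94° = -165.81
Leg 2 (207°, 536 m): east 536 sin 207° = -243.34, north 536 cos 207° = -477.58
Net displacement: 2127.87 east, -643.39 north. Direction back to start is (-2127.87, 643.39): bearing = atan2(-2127.87, 643.39) mod 360° = 286.82° ≈ 287°.

287°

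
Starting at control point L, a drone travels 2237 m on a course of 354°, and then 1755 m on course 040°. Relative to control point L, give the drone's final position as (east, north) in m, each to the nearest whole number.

(894, 3569)

Leg 1 (354°, 2237 m): east 2237 sin 354° = -233.83, north 2237 cos 354° = 2224.75
Leg 2 (040°, 1755 m): east 1755 sin 40° = 1128.09, north 1755 cos 40° = 1344.41
Summing: 894.26 m east, 3569.15 m north → (894, 3569).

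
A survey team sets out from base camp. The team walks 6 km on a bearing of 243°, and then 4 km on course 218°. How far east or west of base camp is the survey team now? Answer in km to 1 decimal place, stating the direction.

7.8 km west

Leg 1 (243°, 6 km): east 6 sin 243° = -5.35, north 6 cos 243° = -2.72
Leg 2 (218°, 4 km): east 4 sin 218° = -2.46, north 4 cos 218° = -3.15
Net east component: -7.81 km.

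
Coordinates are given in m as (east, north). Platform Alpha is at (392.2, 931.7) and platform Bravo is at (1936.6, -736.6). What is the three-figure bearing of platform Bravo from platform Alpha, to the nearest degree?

137°

Δeast = 1936.6 − 392.2 = 1544.40; Δnorth = -736.6 − 931.7 = -1668.30.
Bearing = atan2(Δeast, Δnorth) mod 360° = 137.21° ≈ 137°.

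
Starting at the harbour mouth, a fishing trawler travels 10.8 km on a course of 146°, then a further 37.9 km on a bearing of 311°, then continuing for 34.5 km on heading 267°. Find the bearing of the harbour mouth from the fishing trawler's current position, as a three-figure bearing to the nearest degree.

104°

Leg 1 (146°, 10.8 km): east 10.8 sin 146° = 6.04, north 10.8 cos 146° = -8.95
Leg 2 (311°, 37.9 km): east 37.9 sin 311° = -28.60, north 37.9 cos 311° = 24.86
Leg 3 (267°, 34.5 km): east 34.5 sin 267° = -34.45, north 34.5 cos 267° = -1.81
Net displacement: -57.02 east, 14.11 north. Direction back to start is (57.02, -14.11): bearing = atan2(57.02, -14.11) mod 360° = 103.90° ≈ 104°.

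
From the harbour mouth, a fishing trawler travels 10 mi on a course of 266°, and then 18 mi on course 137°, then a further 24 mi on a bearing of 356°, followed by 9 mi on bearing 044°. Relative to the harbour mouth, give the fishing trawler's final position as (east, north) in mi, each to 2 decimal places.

(6.88, 16.55)

Leg 1 (266°, 10 mi): east 10 sin 266° = -9.98, north 10 cos 266° = -0.70
Leg 2 (137°, 18 mi): east 18 sin 137° = 12.28, north 18 cos 137° = -13.16
Leg 3 (356°, 24 mi): east 24 sin 356° = -1.67, north 24 cos 356° = 23.94
Leg 4 (044°, 9 mi): east 9 sin 44° = 6.25, north 9 cos 44° = 6.47
Summing: 6.88 mi east, 16.55 mi north → (6.88, 16.55).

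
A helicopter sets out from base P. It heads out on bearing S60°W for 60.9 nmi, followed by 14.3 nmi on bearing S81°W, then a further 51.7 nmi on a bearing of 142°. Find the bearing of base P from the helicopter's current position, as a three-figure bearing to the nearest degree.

026°

Leg 1 (S60°W, 60.9 nmi): east 60.9 sin 240° = -52.74, north 60.9 cos 240° = -30.45
Leg 2 (S81°W, 14.3 nmi): east 14.3 sin 261° = -14.12, north 14.3 cos 261° = -2.24
Leg 3 (142°, 51.7 nmi): east 51.7 sin 142° = 31.83, north 51.7 cos 142° = -40.74
Net displacement: -35.04 east, -73.43 north. Direction back to start is (35.04, 73.43): bearing = atan2(35.04, 73.43) mod 360° = 25.51° ≈ 026°.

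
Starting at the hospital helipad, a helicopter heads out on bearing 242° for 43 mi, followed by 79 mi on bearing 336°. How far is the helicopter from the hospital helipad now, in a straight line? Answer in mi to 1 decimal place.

Leg 1 (242°, 43 mi): east 43 sin 242° = -37.97, north 43 cos 242° = -20.19
Leg 2 (336°, 79 mi): east 79 sin 336° = -32.13, north 79 cos 336° = 72.17
Net: -70.10 east, 51.98 north. Distance = √((-70.10)² + (51.98)²) = 87.270 mi.

87.3 mi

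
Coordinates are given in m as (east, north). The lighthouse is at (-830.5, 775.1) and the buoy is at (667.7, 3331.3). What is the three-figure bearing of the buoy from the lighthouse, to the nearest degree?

030°

Δeast = 667.7 − -830.5 = 1498.20; Δnorth = 3331.3 − 775.1 = 2556.20.
Bearing = atan2(Δeast, Δnorth) mod 360° = 30.37° ≈ 030°.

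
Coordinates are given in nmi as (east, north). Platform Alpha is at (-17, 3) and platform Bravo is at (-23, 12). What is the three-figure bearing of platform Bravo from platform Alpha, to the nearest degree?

Δeast = -23 − -17 = -6.00; Δnorth = 12 − 3 = 9.00.
Bearing = atan2(Δeast, Δnorth) mod 360° = 326.31° ≈ 326°.

326°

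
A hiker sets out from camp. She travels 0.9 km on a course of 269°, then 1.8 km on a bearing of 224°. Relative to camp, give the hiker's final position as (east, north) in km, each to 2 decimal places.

(-2.15, -1.31)

Leg 1 (269°, 0.9 km): east 0.9 sin 269° = -0.90, north 0.9 cos 269° = -0.02
Leg 2 (224°, 1.8 km): east 1.8 sin 224° = -1.25, north 1.8 cos 224° = -1.29
Summing: -2.15 km east, -1.31 km north → (-2.15, -1.31).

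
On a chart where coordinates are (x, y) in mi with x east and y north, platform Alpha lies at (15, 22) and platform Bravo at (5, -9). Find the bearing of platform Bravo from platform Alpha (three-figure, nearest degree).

Δeast = 5 − 15 = -10.00; Δnorth = -9 − 22 = -31.00.
Bearing = atan2(Δeast, Δnorth) mod 360° = 197.88° ≈ 198°.

198°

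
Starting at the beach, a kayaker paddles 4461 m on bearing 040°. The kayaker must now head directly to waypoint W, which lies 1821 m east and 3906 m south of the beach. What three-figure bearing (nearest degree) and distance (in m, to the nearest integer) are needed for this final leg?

Leg 1 (040°, 4461 m): east 4461 sin 40° = 2867.48, north 4461 cos 40° = 3417.32
Current position: (2867.48, 3417.32). Target: (1821, -3906). Remaining: Δeast = -1046.48, Δnorth = -7323.32.
Bearing = atan2(-1046.48, -7323.32) mod 360° = 188.13°; distance = √((-1046.48)² + (-7323.32)²) = 7397.715 m.

188°, 7398 m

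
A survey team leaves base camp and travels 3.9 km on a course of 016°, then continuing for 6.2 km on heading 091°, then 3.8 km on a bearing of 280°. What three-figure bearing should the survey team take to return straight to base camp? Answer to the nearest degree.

219°

Leg 1 (016°, 3.9 km): east 3.9 sin 16° = 1.07, north 3.9 cos 16° = 3.75
Leg 2 (091°, 6.2 km): east 6.2 sin 91° = 6.20, north 6.2 cos 91° = -0.11
Leg 3 (280°, 3.8 km): east 3.8 sin 280° = -3.74, north 3.8 cos 280° = 0.66
Net displacement: 3.53 east, 4.30 north. Direction back to start is (-3.53, -4.30): bearing = atan2(-3.53, -4.30) mod 360° = 219.39° ≈ 219°.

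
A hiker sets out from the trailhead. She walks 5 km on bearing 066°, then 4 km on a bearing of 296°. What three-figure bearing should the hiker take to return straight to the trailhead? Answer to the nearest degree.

194°

Leg 1 (066°, 5 km): east 5 sin 66° = 4.57, north 5 cos 66° = 2.03
Leg 2 (296°, 4 km): east 4 sin 296° = -3.60, north 4 cos 296° = 1.75
Net displacement: 0.97 east, 3.79 north. Direction back to start is (-0.97, -3.79): bearing = atan2(-0.97, -3.79) mod 360° = 194.40° ≈ 194°.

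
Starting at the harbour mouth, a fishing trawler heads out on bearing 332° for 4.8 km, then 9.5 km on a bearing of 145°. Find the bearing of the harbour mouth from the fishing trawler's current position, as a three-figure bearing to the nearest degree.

Leg 1 (332°, 4.8 km): east 4.8 sin 332° = -2.25, north 4.8 cos 332° = 4.24
Leg 2 (145°, 9.5 km): east 9.5 sin 145° = 5.45, north 9.5 cos 145° = -7.78
Net displacement: 3.20 east, -3.54 north. Direction back to start is (-3.20, 3.54): bearing = atan2(-3.20, 3.54) mod 360° = 317.96° ≈ 318°.

318°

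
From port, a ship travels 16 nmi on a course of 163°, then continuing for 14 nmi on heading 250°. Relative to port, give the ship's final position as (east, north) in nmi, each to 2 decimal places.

Leg 1 (163°, 16 nmi): east 16 sin 163° = 4.68, north 16 cos 163° = -15.30
Leg 2 (250°, 14 nmi): east 14 sin 250° = -13.16, north 14 cos 250° = -4.79
Summing: -8.48 nmi east, -20.09 nmi north → (-8.48, -20.09).

(-8.48, -20.09)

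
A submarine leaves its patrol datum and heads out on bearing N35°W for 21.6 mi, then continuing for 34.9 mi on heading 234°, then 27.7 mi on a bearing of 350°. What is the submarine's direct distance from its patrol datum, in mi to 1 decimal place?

51.6 mi

Leg 1 (N35°W, 21.6 mi): east 21.6 sin 325° = -12.39, north 21.6 cos 325° = 17.69
Leg 2 (234°, 34.9 mi): east 34.9 sin 234° = -28.23, north 34.9 cos 234° = -20.51
Leg 3 (350°, 27.7 mi): east 27.7 sin 350° = -4.81, north 27.7 cos 350° = 27.28
Net: -45.43 east, 24.46 north. Distance = √((-45.43)² + (24.46)²) = 51.599 mi.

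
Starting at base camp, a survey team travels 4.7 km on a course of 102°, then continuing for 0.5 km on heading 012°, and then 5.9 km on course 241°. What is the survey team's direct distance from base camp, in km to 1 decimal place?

3.4 km

Leg 1 (102°, 4.7 km): east 4.7 sin 102° = 4.60, north 4.7 cos 102° = -0.98
Leg 2 (012°, 0.5 km): east 0.5 sin 12° = 0.10, north 0.5 cos 12° = 0.49
Leg 3 (241°, 5.9 km): east 5.9 sin 241° = -5.16, north 5.9 cos 241° = -2.86
Net: -0.46 east, -3.35 north. Distance = √((-0.46)² + (-3.35)²) = 3.380 km.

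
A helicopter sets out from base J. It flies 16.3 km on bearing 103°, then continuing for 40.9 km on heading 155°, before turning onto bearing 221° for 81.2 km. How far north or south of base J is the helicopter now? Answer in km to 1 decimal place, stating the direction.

102.0 km south

Leg 1 (103°, 16.3 km): east 16.3 sin 103° = 15.88, north 16.3 cos 103° = -3.67
Leg 2 (155°, 40.9 km): east 40.9 sin 155° = 17.29, north 40.9 cos 155° = -37.07
Leg 3 (221°, 81.2 km): east 81.2 sin 221° = -53.27, north 81.2 cos 221° = -61.28
Net north component: -102.02 km.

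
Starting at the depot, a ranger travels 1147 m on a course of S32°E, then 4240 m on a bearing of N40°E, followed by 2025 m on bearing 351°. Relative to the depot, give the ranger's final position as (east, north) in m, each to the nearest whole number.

Leg 1 (S32°E, 1147 m): east 1147 sin 148° = 607.82, north 1147 cos 148° = -972.71
Leg 2 (N40°E, 4240 m): east 4240 sin 40° = 2725.42, north 4240 cos 40° = 3248.03
Leg 3 (351°, 2025 m): east 2025 sin 351° = -316.78, north 2025 cos 351° = 2000.07
Summing: 3016.46 m east, 4275.39 m north → (3016, 4275).

(3016, 4275)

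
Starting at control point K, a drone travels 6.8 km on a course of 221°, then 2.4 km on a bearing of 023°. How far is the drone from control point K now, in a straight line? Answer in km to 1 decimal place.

4.6 km

Leg 1 (221°, 6.8 km): east 6.8 sin 221° = -4.46, north 6.8 cos 221° = -5.13
Leg 2 (023°, 2.4 km): east 2.4 sin 23° = 0.94, north 2.4 cos 23° = 2.21
Net: -3.52 east, -2.92 north. Distance = √((-3.52)² + (-2.92)²) = 4.578 km.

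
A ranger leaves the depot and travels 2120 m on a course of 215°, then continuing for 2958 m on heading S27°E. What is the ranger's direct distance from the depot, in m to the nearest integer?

Leg 1 (215°, 2120 m): east 2120 sin 215° = -1215.98, north 2120 cos 215° = -1736.60
Leg 2 (S27°E, 2958 m): east 2958 sin 153° = 1342.90, north 2958 cos 153° = -2635.60
Net: 126.92 east, -4372.20 north. Distance = √((126.92)² + (-4372.20)²) = 4374.041 m.

4374 m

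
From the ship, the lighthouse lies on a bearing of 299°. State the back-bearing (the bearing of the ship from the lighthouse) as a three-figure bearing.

119°

Back-bearing = 299° − 180° = 119°.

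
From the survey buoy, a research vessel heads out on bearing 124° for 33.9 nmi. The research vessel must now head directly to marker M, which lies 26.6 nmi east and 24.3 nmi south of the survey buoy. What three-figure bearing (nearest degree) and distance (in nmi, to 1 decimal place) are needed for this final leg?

Leg 1 (124°, 33.9 nmi): east 33.9 sin 124° = 28.10, north 33.9 cos 124° = -18.96
Current position: (28.10, -18.96). Target: (26.6, -24.3). Remaining: Δeast = -1.50, Δnorth = -5.34.
Bearing = atan2(-1.50, -5.34) mod 360° = 195.72°; distance = √((-1.50)² + (-5.34)²) = 5.551 nmi.

196°, 5.6 nmi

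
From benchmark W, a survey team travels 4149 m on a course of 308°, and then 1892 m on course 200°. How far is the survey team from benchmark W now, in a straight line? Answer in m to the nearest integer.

Leg 1 (308°, 4149 m): east 4149 sin 308° = -3269.46, north 4149 cos 308° = 2554.38
Leg 2 (200°, 1892 m): east 1892 sin 200° = -647.10, north 1892 cos 200° = -1777.90
Net: -3916.56 east, 776.48 north. Distance = √((-3916.56)² + (776.48)²) = 3992.788 m.

3993 m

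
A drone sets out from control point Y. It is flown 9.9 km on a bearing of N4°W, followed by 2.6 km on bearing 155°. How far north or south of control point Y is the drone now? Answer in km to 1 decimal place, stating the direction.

Leg 1 (N4°W, 9.9 km): east 9.9 sin 356° = -0.69, north 9.9 cos 356° = 9.88
Leg 2 (155°, 2.6 km): east 2.6 sin 155° = 1.10, north 2.6 cos 155° = -2.36
Net north component: 7.52 km.

7.5 km north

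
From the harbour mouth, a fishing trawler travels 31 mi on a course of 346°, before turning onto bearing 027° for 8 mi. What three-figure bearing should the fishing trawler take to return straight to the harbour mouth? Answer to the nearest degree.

174°

Leg 1 (346°, 31 mi): east 31 sin 346° = -7.50, north 31 cos 346° = 30.08
Leg 2 (027°, 8 mi): east 8 sin 27° = 3.63, north 8 cos 27° = 7.13
Net displacement: -3.87 east, 37.21 north. Direction back to start is (3.87, -37.21): bearing = atan2(3.87, -37.21) mod 360° = 174.07° ≈ 174°.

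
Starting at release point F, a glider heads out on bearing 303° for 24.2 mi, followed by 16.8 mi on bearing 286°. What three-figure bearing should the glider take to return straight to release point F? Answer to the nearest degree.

Leg 1 (303°, 24.2 mi): east 24.2 sin 303° = -20.30, north 24.2 cos 303° = 13.18
Leg 2 (286°, 16.8 mi): east 16.8 sin 286° = -16.15, north 16.8 cos 286° = 4.63
Net displacement: -36.45 east, 17.81 north. Direction back to start is (36.45, -17.81): bearing = atan2(36.45, -17.81) mod 360° = 116.05° ≈ 116°.

116°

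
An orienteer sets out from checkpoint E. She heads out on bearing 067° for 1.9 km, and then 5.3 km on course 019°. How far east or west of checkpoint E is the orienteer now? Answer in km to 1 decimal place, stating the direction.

Leg 1 (067°, 1.9 km): east 1.9 sin 67° = 1.75, north 1.9 cos 67° = 0.74
Leg 2 (019°, 5.3 km): east 5.3 sin 19° = 1.73, north 5.3 cos 19° = 5.01
Net east component: 3.47 km.

3.5 km east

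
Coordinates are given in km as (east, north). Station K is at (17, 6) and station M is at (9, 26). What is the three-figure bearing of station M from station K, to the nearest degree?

338°

Δeast = 9 − 17 = -8.00; Δnorth = 26 − 6 = 20.00.
Bearing = atan2(Δeast, Δnorth) mod 360° = 338.20° ≈ 338°.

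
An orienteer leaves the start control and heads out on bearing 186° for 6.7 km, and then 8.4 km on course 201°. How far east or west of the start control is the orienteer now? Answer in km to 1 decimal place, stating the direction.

3.7 km west

Leg 1 (186°, 6.7 km): east 6.7 sin 186° = -0.70, north 6.7 cos 186° = -6.66
Leg 2 (201°, 8.4 km): east 8.4 sin 201° = -3.01, north 8.4 cos 201° = -7.84
Net east component: -3.71 km.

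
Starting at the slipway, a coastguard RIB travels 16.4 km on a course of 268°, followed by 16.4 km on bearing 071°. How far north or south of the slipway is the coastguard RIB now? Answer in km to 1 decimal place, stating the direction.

4.8 km north

Leg 1 (268°, 16.4 km): east 16.4 sin 268° = -16.39, north 16.4 cos 268° = -0.57
Leg 2 (071°, 16.4 km): east 16.4 sin 71° = 15.51, north 16.4 cos 71° = 5.34
Net north component: 4.77 km.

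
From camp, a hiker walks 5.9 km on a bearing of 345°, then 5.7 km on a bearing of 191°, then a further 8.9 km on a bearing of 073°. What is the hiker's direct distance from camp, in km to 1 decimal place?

6.5 km

Leg 1 (345°, 5.9 km): east 5.9 sin 345° = -1.53, north 5.9 cos 345° = 5.70
Leg 2 (191°, 5.7 km): east 5.7 sin 191° = -1.09, north 5.7 cos 191° = -5.60
Leg 3 (073°, 8.9 km): east 8.9 sin 73° = 8.51, north 8.9 cos 73° = 2.60
Net: 5.90 east, 2.71 north. Distance = √((5.90)² + (2.71)²) = 6.488 km.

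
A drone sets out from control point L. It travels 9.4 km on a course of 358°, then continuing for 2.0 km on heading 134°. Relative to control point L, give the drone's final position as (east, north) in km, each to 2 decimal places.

Leg 1 (358°, 9.4 km): east 9.4 sin 358° = -0.33, north 9.4 cos 358° = 9.39
Leg 2 (134°, 2.0 km): east 2.0 sin 134° = 1.44, north 2.0 cos 134° = -1.39
Summing: 1.11 km east, 8.00 km north → (1.11, 8.00).

(1.11, 8.00)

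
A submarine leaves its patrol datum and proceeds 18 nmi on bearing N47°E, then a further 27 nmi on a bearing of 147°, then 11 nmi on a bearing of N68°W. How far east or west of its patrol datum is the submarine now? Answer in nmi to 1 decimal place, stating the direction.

17.7 nmi east

Leg 1 (N47°E, 18 nmi): east 18 sin 47° = 13.16, north 18 cos 47° = 12.28
Leg 2 (147°, 27 nmi): east 27 sin 147° = 14.71, north 27 cos 147° = -22.64
Leg 3 (N68°W, 11 nmi): east 11 sin 292° = -10.20, north 11 cos 292° = 4.12
Net east component: 17.67 nmi.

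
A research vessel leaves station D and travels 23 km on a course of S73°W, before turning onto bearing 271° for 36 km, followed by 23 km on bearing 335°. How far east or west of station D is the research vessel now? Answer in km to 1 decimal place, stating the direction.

67.7 km west

Leg 1 (S73°W, 23 km): east 23 sin 253° = -22.00, north 23 cos 253° = -6.72
Leg 2 (271°, 36 km): east 36 sin 271° = -35.99, north 36 cos 271° = 0.63
Leg 3 (335°, 23 km): east 23 sin 335° = -9.72, north 23 cos 335° = 20.85
Net east component: -67.71 km.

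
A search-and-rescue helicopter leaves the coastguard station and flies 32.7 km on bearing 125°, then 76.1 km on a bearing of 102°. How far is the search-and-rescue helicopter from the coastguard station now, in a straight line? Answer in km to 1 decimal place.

Leg 1 (125°, 32.7 km): east 32.7 sin 125° = 26.79, north 32.7 cos 125° = -18.76
Leg 2 (102°, 76.1 km): east 76.1 sin 102° = 74.44, north 76.1 cos 102° = -15.82
Net: 101.22 east, -34.58 north. Distance = √((101.22)² + (-34.58)²) = 106.966 km.

107.0 km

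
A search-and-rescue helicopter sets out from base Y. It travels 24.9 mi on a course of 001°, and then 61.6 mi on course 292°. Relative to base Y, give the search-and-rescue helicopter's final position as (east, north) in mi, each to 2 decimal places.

(-56.68, 47.97)

Leg 1 (001°, 24.9 mi): east 24.9 sin 1° = 0.43, north 24.9 cos 1° = 24.90
Leg 2 (292°, 61.6 mi): east 61.6 sin 292° = -57.11, north 61.6 cos 292° = 23.08
Summing: -56.68 mi east, 47.97 mi north → (-56.68, 47.97).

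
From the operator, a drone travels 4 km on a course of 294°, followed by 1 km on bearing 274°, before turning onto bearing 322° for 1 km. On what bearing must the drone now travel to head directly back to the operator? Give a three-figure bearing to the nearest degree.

115°

Leg 1 (294°, 4 km): east 4 sin 294° = -3.65, north 4 cos 294° = 1.63
Leg 2 (274°, 1 km): east 1 sin 274° = -1.00, north 1 cos 274° = 0.07
Leg 3 (322°, 1 km): east 1 sin 322° = -0.62, north 1 cos 322° = 0.79
Net displacement: -5.27 east, 2.48 north. Direction back to start is (5.27, -2.48): bearing = atan2(5.27, -2.48) mod 360° = 115.25° ≈ 115°.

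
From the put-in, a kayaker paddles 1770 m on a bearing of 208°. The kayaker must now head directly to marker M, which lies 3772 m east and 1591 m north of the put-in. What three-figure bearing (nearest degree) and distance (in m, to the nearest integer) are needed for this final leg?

056°, 5580 m

Leg 1 (208°, 1770 m): east 1770 sin 208° = -830.96, north 1770 cos 208° = -1562.82
Current position: (-830.96, -1562.82). Target: (3772, 1591). Remaining: Δeast = 4602.96, Δnorth = 3153.82.
Bearing = atan2(4602.96, 3153.82) mod 360° = 55.58°; distance = √((4602.96)² + (3153.82)²) = 5579.771 m.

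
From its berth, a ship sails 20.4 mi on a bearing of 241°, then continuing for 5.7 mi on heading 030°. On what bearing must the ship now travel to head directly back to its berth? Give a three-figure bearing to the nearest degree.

Leg 1 (241°, 20.4 mi): east 20.4 sin 241° = -17.84, north 20.4 cos 241° = -9.89
Leg 2 (030°, 5.7 mi): east 5.7 sin 30° = 2.85, north 5.7 cos 30° = 4.94
Net displacement: -14.99 east, -4.95 north. Direction back to start is (14.99, 4.95): bearing = atan2(14.99, 4.95) mod 360° = 71.72° ≈ 072°.

072°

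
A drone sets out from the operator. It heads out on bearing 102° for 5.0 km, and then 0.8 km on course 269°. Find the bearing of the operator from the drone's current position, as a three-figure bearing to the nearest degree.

284°

Leg 1 (102°, 5.0 km): east 5.0 sin 102° = 4.89, north 5.0 cos 102° = -1.04
Leg 2 (269°, 0.8 km): east 0.8 sin 269° = -0.80, north 0.8 cos 269° = -0.01
Net displacement: 4.09 east, -1.05 north. Direction back to start is (-4.09, 1.05): bearing = atan2(-4.09, 1.05) mod 360° = 284.44° ≈ 284°.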